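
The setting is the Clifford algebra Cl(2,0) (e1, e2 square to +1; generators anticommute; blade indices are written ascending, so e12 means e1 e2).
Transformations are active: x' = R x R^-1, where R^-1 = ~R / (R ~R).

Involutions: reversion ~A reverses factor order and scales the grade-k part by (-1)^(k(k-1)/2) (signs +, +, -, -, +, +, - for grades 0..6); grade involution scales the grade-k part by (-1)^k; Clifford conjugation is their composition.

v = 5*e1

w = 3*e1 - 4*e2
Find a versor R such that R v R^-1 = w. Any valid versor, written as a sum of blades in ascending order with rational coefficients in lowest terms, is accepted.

A norm check does it: q(v) = q(w) = 25, hence R = v + w = 8*e1 - 4*e2 realises the map — parallel part kept, (v - w)/2 negated, v carried to w.
Answer: 8*e1 - 4*e2


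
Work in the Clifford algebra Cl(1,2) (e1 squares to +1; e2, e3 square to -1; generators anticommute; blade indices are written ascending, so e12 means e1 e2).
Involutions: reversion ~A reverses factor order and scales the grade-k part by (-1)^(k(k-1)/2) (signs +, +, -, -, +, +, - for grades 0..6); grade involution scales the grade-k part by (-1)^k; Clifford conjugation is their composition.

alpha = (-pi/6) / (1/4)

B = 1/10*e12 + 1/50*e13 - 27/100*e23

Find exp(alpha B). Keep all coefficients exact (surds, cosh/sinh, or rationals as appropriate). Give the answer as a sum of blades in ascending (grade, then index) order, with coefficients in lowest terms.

B^2 term by term: the squares give (1/10)^2*(e12)^2 + (1/50)^2*(e13)^2 + (-27/100)^2*(e23)^2 = 1/100*(+1) + 1/2500*(+1) + 729/10000*(-1) = -1/16 (each basis 2-blade squares to minus the product of its generators' squares); cross terms between blades sharing an index anticommute and cancel. So B^2 = -1/16.
B^2 = -1/16 — since the square is negative, the closed form is circular: l = 1/4, alpha*l = -pi/6, so exp(alpha B) = cos(-pi/6) + (sin(-pi/6)/(1/4))*B = sqrt(3)/2 + (-2)*B.
Answer: sqrt(3)/2 - 1/5*e12 - 1/25*e13 + 27/50*e23


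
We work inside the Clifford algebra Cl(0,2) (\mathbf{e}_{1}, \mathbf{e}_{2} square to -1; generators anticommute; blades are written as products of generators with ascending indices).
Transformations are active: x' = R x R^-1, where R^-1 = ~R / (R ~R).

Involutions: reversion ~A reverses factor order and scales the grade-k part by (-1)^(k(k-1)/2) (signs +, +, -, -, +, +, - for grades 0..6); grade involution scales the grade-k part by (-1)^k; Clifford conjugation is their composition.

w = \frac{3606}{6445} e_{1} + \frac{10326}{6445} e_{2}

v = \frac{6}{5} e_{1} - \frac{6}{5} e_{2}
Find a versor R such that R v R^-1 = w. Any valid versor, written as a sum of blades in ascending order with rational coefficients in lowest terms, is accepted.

Construction: equal norms (both -\frac{72}{25}) license R = v + w = \frac{2268}{1289} e_{1} + \frac{2592}{6445} e_{2} — nothing changes along that direction, while (v - w)/2 changes sign, so v maps onto w.
Answer: \frac{2268}{1289} e_{1} + \frac{2592}{6445} e_{2}


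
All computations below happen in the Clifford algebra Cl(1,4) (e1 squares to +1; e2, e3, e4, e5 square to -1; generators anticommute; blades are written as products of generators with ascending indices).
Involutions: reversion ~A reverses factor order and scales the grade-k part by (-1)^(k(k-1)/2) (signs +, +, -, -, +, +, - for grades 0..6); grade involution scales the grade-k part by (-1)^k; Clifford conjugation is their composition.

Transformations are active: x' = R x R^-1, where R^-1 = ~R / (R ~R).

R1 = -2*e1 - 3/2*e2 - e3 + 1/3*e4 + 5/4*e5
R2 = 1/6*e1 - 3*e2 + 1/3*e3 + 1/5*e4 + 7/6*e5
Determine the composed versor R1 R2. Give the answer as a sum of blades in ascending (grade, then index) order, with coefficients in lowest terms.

Distribute over the terms of R1 (each basis-blade product reordered to ascending indices, repeated generators contracted through their squares):
(-2*e1) R2 = -1/3 + 6*e1 e2 - 2/3*e1 e3 - 2/5*e1 e4 - 7/3*e1 e5
(-3/2*e2) R2 = -9/2 + 1/4*e1 e2 - 1/2*e2 e3 - 3/10*e2 e4 - 7/4*e2 e5
(-e3) R2 = 1/3 + 1/6*e1 e3 - 3*e2 e3 - 1/5*e3 e4 - 7/6*e3 e5
(1/3*e4) R2 = -1/15 - 1/18*e1 e4 + e2 e4 - 1/9*e3 e4 + 7/18*e4 e5
(5/4*e5) R2 = -35/24 - 5/24*e1 e5 + 15/4*e2 e5 - 5/12*e3 e5 - 1/4*e4 e5
Summing the partial products and collecting blades:
Answer: -241/40 + 25/4*e1 e2 - 1/2*e1 e3 - 41/90*e1 e4 - 61/24*e1 e5 - 7/2*e2 e3 + 7/10*e2 e4 + 2*e2 e5 - 14/45*e3 e4 - 19/12*e3 e5 + 5/36*e4 e5


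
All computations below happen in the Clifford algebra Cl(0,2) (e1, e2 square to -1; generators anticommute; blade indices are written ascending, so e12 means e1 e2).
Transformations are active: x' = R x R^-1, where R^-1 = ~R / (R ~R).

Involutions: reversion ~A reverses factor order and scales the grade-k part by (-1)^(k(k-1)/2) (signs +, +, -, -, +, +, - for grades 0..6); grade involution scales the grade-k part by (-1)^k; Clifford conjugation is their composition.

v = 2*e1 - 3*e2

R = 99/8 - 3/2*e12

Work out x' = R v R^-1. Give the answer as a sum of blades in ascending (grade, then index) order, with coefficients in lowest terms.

~R = 99/8 + 3/2*e12, and R ~R = 9945/64, so R^-1 = ~R / (9945/64).
R v = 81/4*e1 - 321/8*e2
Answer: 1354/1105*e1 - 3747/1105*e2


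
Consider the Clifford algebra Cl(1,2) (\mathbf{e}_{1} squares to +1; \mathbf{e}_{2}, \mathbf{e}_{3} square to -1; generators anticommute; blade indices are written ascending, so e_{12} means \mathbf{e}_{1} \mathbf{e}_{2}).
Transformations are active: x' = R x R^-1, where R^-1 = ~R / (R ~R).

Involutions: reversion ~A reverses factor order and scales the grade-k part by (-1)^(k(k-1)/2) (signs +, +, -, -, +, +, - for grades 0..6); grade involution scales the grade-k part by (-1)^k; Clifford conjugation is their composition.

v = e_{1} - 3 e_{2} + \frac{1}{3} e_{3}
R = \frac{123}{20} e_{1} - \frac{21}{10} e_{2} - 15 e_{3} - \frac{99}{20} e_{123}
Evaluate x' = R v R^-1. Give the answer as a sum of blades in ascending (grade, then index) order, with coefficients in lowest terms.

~R = \frac{123}{20} e_{1} - \frac{21}{10} e_{2} - 15 e_{3} + \frac{99}{20} e_{123}, and R ~R = -\frac{33417}{200}, so R^-1 = ~R / (-\frac{33417}{200}).
R v = \frac{97}{20} - \frac{147}{10} e_{12} + \frac{319}{10} e_{13} - \frac{1013}{20} e_{23}
Answer: -\frac{48545}{11139} e_{1} + \frac{55829}{11139} e_{2} + \frac{15689}{11139} e_{3}


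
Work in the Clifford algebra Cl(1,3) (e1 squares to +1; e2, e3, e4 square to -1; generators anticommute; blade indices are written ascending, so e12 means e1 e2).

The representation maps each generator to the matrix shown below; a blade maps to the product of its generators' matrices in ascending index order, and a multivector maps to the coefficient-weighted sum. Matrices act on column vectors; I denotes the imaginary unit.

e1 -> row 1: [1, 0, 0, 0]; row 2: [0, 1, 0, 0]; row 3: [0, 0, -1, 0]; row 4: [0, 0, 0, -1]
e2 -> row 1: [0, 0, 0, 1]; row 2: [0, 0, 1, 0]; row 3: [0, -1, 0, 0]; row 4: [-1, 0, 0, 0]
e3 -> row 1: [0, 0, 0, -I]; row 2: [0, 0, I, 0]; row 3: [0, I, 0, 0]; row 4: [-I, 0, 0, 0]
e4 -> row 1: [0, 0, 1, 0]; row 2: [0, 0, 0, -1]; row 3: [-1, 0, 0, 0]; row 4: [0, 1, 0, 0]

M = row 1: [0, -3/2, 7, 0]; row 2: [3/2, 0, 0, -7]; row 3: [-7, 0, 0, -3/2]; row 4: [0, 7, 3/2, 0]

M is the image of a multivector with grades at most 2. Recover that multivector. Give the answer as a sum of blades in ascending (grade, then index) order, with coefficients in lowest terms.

Method: the blade images are trace-orthogonal — tr(rho(e_A) rho(e_B)^-1) = 4 if A = B and 0 otherwise — and rho(e_A)^-1 = (e_A)^2 * rho(e_A) with (e_A)^2 = +1 or -1, so the coefficient of e_A in the preimage is (e_A)^2 * tr(M rho(e_A))/4.
Nonzero projections over blades of grade <= 2: e4: (e4)^2 = -1, tr(M rho(e4)) = -28, coefficient 7; e24: (e24)^2 = -1, tr(M rho(e24)) = 6, coefficient -3/2. Every other blade of grade <= 2 projects to 0.
Answer: 7*e4 - 3/2*e24


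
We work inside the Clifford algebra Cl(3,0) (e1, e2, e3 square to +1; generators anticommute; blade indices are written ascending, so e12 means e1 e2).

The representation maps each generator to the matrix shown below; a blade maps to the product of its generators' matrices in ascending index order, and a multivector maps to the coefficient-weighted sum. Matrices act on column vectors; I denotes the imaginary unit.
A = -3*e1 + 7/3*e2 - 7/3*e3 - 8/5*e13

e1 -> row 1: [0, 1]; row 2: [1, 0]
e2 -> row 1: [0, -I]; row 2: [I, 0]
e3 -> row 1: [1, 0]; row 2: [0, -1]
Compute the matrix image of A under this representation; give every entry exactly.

Bivector images (products of the table entries): rho(e13) = rho(e1)rho(e3) = row 1: [0, -1]; row 2: [1, 0].
M = (-3)*rho(e1) + (7/3)*rho(e2) + (-7/3)*rho(e3) + (-8/5)*rho(e13), summed entrywise:
Answer: row 1: [-7/3, -7/5 - 7*I/3]; row 2: [-23/5 + 7*I/3, 7/3]


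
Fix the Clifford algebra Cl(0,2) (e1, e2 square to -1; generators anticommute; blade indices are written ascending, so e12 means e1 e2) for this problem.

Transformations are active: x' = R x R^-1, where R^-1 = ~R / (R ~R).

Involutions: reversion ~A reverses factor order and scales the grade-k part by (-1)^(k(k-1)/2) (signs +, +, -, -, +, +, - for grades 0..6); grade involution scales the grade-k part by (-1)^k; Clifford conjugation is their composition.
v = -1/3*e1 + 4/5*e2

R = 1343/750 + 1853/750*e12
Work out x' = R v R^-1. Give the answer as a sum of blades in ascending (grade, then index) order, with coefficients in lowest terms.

~R = 1343/750 - 1853/750*e12, and R ~R = 2618629/281250, so R^-1 = ~R / (2618629/281250).
R v = -28951/11250*e1 + 6851/11250*e2
Answer: -2288/3485*e1 - 1183/2091*e2


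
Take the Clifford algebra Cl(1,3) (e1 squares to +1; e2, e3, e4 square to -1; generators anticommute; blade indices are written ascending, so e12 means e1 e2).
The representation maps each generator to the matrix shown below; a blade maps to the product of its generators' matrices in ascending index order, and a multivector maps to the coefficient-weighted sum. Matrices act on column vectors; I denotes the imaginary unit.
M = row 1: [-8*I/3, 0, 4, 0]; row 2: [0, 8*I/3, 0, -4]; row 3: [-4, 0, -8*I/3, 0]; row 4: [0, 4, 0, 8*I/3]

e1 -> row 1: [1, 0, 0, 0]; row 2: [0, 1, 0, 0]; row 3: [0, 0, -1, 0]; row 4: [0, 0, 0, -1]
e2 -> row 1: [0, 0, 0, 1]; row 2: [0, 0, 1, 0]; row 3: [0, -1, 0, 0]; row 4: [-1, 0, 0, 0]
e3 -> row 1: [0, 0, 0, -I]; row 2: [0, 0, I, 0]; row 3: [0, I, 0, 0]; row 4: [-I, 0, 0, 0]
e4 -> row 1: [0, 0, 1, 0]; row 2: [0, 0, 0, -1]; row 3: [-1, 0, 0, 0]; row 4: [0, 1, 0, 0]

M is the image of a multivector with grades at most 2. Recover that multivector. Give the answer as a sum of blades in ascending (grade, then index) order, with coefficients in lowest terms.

Method: the blade images are trace-orthogonal — tr(rho(e_A) rho(e_B)^-1) = 4 if A = B and 0 otherwise — and rho(e_A)^-1 = (e_A)^2 * rho(e_A) with (e_A)^2 = +1 or -1, so the coefficient of e_A in the preimage is (e_A)^2 * tr(M rho(e_A))/4.
Nonzero projections over blades of grade <= 2: e4: (e4)^2 = -1, tr(M rho(e4)) = -16, coefficient 4; e23: (e23)^2 = -1, tr(M rho(e23)) = -32/3, coefficient 8/3. Every other blade of grade <= 2 projects to 0.
Answer: 4*e4 + 8/3*e23


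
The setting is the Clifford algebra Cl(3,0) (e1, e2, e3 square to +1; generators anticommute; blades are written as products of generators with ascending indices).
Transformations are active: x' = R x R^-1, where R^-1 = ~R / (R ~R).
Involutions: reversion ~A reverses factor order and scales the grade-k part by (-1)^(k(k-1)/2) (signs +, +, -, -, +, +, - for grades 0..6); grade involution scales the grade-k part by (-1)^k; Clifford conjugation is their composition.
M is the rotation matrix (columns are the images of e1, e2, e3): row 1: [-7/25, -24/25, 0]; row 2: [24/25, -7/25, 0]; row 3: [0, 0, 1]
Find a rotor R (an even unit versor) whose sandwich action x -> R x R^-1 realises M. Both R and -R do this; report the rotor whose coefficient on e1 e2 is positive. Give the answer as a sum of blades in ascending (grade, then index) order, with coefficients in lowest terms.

Method: write R = a + b12*e1 e2 + b13*e1 e3 + b23*e2 e3 with a^2 + b12^2 + b13^2 + b23^2 = 1 (so R^-1 = ~R). Expanding the columns R e_j ~R gives tr M = 4a^2 - 1 and, from the antisymmetric part, M21 - M12 = -4a*b12, M13 - M31 = 4a*b13, M32 - M23 = -4a*b23.
Here tr M = 11/25, so a^2 = (1 + tr M)/4 = 9/25 and a = ±3/5. Taking a = 3/5: M21 - M12 = 48/25, M13 - M31 = 0, M32 - M23 = 0, giving b12 = -4/5, b13 = 0, b23 = 0, i.e. R = 3/5 - 4/5*e1 e2.
Its e1 e2 coefficient is negative, so report the other preimage -R.
Answer: -3/5 + 4/5*e1 e2. Uniqueness: Spin(3) -> SO(3) maps R and -R to the same rotation of trace 11/25; fixing the sign of the e1 e2 coefficient removes the ambiguity.


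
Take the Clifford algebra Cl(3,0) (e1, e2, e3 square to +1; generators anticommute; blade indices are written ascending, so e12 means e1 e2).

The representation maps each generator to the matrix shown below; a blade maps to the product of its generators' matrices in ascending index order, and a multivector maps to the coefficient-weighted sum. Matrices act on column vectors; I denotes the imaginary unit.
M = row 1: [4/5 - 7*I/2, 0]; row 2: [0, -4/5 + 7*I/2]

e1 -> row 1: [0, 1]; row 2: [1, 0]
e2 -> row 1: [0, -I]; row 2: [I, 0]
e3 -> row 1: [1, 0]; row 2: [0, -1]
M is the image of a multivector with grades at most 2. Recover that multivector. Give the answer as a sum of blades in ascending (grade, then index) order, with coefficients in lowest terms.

Method: 1, rho(e1), rho(e2), rho(e3) form a trace-orthogonal basis of the 2x2 complex matrices (tr(X Y) = 2 if X = Y, else 0), so M = m0*1 + m1*rho(e1) + m2*rho(e2) + m3*rho(e3) with m0 = tr(M)/2 = 0, m1 = tr(M rho(e1))/2 = 0, m2 = tr(M rho(e2))/2 = 0, m3 = tr(M rho(e3))/2 = 4/5 - 7*I/2.
Multiplying table entries, the bivector images are rho(e12) = I*rho(e3), rho(e13) = -I*rho(e2), rho(e23) = I*rho(e1); with real blade coefficients the real parts of m0..m3 are the coefficients of 1, e1, e2, e3 and the imaginary parts give the bivectors (e23: Im m1, e13: -Im m2, e12: Im m3).
Answer: 4/5*e3 - 7/2*e12


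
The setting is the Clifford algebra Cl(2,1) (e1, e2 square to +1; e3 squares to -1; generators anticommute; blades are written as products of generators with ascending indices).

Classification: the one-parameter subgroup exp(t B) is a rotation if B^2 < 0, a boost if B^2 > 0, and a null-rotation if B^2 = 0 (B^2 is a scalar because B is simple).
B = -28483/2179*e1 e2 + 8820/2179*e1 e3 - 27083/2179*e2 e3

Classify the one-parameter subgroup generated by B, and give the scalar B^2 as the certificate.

B^2 term by term: the squares give (-28483/2179)^2*(e1 e2)^2 + (8820/2179)^2*(e1 e3)^2 + (-27083/2179)^2*(e2 e3)^2 = 811281289/4748041*(-1) + 77792400/4748041*(+1) + 733488889/4748041*(+1) = 0 (each basis 2-blade squares to minus the product of its generators' squares); cross terms between blades sharing an index anticommute and cancel. So B^2 = 0.
Answer: null-rotation, certificate B^2 = 0. Because 0 is invariant under every versor sandwich, the classification follows from its sign alone.


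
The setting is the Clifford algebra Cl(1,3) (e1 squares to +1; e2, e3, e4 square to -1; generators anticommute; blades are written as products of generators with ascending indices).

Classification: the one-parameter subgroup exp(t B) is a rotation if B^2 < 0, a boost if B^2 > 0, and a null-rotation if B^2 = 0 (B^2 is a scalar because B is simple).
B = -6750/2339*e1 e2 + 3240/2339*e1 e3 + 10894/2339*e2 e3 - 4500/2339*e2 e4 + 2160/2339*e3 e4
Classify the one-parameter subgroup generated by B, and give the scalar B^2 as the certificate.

B^2 term by term: the squares give (-6750/2339)^2*(e1 e2)^2 + (3240/2339)^2*(e1 e3)^2 + (10894/2339)^2*(e2 e3)^2 + (-4500/2339)^2*(e2 e4)^2 + (2160/2339)^2*(e3 e4)^2 = 45562500/5470921*(+1) + 10497600/5470921*(+1) + 118679236/5470921*(-1) + 20250000/5470921*(-1) + 4665600/5470921*(-1) = -16 (each basis 2-blade squares to minus the product of its generators' squares); cross terms between blades sharing an index anticommute and cancel; the commuting (index-disjoint) pairs give grade-4 terms 2*c*c'*(blade product), which cancel blade by blade — e1 e2 e3 e4: -29160000/5470921 + 29160000/5470921 = 0 — confirming B is simple. So B^2 = -16.
Answer: rotation, certificate B^2 = -16. Because -16 is invariant under every versor sandwich, the classification follows from its sign alone.


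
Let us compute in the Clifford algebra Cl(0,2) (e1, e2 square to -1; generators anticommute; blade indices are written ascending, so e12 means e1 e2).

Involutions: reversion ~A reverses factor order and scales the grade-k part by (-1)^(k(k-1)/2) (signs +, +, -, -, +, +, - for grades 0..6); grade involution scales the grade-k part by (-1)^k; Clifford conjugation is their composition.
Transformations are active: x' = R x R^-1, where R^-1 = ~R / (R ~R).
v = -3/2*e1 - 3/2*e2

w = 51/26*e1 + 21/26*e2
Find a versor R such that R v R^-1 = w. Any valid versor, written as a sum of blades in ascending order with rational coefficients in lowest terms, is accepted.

Take R = v + w = 6/13*e1 - 9/13*e2. Because q(v) = q(w) = -9/2, conjugation by R sends v exactly to w.
Answer: 6/13*e1 - 9/13*e2


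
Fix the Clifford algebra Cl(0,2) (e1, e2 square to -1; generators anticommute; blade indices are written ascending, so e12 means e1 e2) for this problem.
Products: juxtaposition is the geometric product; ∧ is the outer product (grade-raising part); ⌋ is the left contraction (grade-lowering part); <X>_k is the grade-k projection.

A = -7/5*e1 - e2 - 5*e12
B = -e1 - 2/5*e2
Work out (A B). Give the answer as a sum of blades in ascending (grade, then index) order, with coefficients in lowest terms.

step 1: -9/5 - 2*e1 + 5*e2 - 11/25*e12
Answer: -9/5 - 2*e1 + 5*e2 - 11/25*e12


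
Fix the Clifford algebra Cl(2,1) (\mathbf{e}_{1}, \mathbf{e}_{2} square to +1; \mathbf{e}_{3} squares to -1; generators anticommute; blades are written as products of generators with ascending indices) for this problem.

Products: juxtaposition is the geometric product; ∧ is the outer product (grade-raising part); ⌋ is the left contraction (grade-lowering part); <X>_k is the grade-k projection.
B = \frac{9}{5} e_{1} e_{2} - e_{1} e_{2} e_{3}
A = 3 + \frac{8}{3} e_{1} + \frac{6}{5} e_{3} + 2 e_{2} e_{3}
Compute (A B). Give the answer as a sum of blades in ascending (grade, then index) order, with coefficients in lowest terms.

step 1: -2 e_{1} + \frac{24}{5} e_{2} + \frac{33}{5} e_{1} e_{2} - \frac{18}{5} e_{1} e_{3} - \frac{8}{3} e_{2} e_{3} - \frac{21}{25} e_{1} e_{2} e_{3}
Answer: -2 e_{1} + \frac{24}{5} e_{2} + \frac{33}{5} e_{1} e_{2} - \frac{18}{5} e_{1} e_{3} - \frac{8}{3} e_{2} e_{3} - \frac{21}{25} e_{1} e_{2} e_{3}


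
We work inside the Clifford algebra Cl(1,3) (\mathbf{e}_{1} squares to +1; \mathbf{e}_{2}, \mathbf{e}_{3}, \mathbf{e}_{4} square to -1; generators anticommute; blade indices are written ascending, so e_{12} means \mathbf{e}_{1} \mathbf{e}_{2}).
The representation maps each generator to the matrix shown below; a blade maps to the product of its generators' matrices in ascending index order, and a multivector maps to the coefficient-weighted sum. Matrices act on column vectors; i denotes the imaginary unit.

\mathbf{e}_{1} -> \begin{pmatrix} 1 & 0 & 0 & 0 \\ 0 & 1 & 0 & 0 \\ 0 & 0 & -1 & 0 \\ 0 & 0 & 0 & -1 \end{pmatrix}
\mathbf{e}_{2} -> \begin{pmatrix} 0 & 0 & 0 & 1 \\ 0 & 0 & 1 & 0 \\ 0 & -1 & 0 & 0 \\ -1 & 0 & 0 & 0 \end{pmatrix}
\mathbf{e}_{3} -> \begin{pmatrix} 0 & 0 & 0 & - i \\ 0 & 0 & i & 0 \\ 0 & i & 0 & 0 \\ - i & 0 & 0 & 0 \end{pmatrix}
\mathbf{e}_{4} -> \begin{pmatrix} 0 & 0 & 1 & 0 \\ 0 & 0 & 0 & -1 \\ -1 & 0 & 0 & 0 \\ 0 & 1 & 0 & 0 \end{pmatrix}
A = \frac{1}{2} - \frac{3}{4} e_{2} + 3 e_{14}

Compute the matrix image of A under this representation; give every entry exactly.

Bivector images (products of the table entries): rho(e_{14}) = rho(\mathbf{e}_{1})rho(\mathbf{e}_{4}) = \begin{pmatrix} 0 & 0 & 1 & 0 \\ 0 & 0 & 0 & -1 \\ 1 & 0 & 0 & 0 \\ 0 & -1 & 0 & 0 \end{pmatrix}.
M = (\frac{1}{2})*1 + (-\frac{3}{4})*rho(e_{2}) + (3)*rho(e_{14}), summed entrywise (1 is the identity matrix):
Answer: \begin{pmatrix} \frac{1}{2} & 0 & 3 & - \frac{3}{4} \\ 0 & \frac{1}{2} & - \frac{3}{4} & -3 \\ 3 & \frac{3}{4} & \frac{1}{2} & 0 \\ \frac{3}{4} & -3 & 0 & \frac{1}{2} \end{pmatrix}


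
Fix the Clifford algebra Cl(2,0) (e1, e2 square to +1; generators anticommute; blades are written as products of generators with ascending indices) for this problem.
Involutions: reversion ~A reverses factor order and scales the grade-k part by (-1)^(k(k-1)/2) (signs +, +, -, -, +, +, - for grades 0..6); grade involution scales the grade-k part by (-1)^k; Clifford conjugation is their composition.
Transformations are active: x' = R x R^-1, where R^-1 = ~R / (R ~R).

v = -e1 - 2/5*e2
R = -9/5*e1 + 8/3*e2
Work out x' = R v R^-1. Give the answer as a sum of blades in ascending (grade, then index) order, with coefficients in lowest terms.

~R = -9/5*e1 + 8/3*e2, and R ~R = 2329/225, so R^-1 = ~R / (2329/225).
R v = 11/15 + 254/75*e1 e2
Answer: 1735/2329*e1 + 9058/11645*e2


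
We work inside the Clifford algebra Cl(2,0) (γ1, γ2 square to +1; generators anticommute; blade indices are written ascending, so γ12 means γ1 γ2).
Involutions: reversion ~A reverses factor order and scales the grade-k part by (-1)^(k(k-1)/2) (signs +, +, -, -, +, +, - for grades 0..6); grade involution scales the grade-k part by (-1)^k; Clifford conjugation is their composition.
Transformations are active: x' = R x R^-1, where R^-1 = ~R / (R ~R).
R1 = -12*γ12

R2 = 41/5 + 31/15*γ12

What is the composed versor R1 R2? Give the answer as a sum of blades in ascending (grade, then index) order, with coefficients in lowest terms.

Distribute over the terms of R1 (each basis-blade product reordered to ascending indices, repeated generators contracted through their squares):
(-12*γ12) R2 = 124/5 - 492/5*γ12
Answer: 124/5 - 492/5*γ12


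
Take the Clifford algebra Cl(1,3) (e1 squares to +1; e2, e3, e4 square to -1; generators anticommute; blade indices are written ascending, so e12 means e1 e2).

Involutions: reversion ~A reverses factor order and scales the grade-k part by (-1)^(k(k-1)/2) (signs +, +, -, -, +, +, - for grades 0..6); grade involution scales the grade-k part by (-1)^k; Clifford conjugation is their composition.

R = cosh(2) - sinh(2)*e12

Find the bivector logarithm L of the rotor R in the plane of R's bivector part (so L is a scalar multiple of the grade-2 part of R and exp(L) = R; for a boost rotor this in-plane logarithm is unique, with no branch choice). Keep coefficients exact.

The scalar part of R is cosh(2), which fixes the rapidity magnitude through cosh (cosh is even, so it cannot fix the sign — the bivector part carries that); dividing the bivector part by sinh of the rapidity gives the plane, and L = rapidity * plane, where the joint sign ambiguity of (rapidity, plane) cancels in the product.
Concretely: cosh(rapidity) = cosh(2) gives rapidity = ±2, and since rapidity/sinh(rapidity) is even the sign is immaterial: L = (rapidity/sinh(rapidity)) * <R>_2 = (2/sinh(2)) * <R>_2.
Answer: -2*e12


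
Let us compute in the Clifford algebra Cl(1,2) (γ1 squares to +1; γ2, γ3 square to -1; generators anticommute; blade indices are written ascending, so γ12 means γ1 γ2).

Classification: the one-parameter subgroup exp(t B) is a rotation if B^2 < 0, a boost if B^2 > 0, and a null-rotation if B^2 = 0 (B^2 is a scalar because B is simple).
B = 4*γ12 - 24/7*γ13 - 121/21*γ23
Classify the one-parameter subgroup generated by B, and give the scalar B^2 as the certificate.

B^2 term by term: the squares give (4)^2*(γ12)^2 + (-24/7)^2*(γ13)^2 + (-121/21)^2*(γ23)^2 = 16*(+1) + 576/49*(+1) + 14641/441*(-1) = -49/9 (each basis 2-blade squares to minus the product of its generators' squares); cross terms between blades sharing an index anticommute and cancel. So B^2 = -49/9.
Answer: rotation, certificate B^2 = -49/9. Check the certificate: B^2 = -49/9, and that sign is decisive whatever form B takes.


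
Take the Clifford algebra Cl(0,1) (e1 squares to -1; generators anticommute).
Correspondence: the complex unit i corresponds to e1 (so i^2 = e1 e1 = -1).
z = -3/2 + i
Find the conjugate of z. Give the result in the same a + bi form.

In blades: z = -3/2 + e1.
Conjugation here is Clifford conjugation: the scalar is fixed and the grade-1 and grade-2 blades all flip sign, giving -3/2 - e1; translating back:
Answer: -3/2 - i


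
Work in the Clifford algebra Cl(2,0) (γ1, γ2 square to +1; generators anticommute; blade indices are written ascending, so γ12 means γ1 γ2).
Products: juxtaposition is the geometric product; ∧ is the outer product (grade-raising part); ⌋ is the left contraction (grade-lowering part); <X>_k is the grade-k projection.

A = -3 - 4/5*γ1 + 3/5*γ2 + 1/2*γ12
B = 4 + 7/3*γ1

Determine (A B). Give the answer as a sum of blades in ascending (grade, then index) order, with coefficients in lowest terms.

step 1: -208/15 - 51/5*γ1 + 37/30*γ2 + 3/5*γ12
Answer: -208/15 - 51/5*γ1 + 37/30*γ2 + 3/5*γ12


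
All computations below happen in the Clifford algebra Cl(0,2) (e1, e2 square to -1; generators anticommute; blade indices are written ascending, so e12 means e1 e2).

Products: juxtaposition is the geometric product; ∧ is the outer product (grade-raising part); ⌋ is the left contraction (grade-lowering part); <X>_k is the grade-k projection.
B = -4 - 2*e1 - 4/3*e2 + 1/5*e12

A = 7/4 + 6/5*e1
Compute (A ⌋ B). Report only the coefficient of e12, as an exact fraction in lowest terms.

step 1: -23/5 - 7/2*e1 - 193/75*e2 + 7/20*e12
Answer: 7/20


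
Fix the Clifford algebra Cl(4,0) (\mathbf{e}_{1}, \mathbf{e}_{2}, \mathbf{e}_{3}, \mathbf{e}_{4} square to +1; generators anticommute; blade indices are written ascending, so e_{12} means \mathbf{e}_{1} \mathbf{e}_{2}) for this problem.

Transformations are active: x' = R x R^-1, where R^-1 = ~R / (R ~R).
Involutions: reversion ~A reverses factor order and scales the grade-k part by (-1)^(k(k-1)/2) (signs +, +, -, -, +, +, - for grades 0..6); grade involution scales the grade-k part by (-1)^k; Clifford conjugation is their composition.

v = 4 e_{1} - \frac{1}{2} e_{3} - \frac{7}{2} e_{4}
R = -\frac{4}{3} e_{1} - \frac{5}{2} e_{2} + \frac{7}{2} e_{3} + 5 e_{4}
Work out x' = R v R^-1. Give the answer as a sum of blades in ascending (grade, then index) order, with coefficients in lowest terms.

~R = -\frac{4}{3} e_{1} - \frac{5}{2} e_{2} + \frac{7}{2} e_{3} + 5 e_{4}, and R ~R = \frac{815}{18}, so R^-1 = ~R / (\frac{815}{18}).
R v = -\frac{295}{12} + 10 e_{12} - \frac{40}{3} e_{13} - \frac{46}{3} e_{14} + \frac{5}{4} e_{23} + \frac{35}{4} e_{24} - \frac{39}{4} e_{34}
Answer: -\frac{416}{163} e_{1} + \frac{885}{326} e_{2} - \frac{538}{163} e_{3} - \frac{629}{326} e_{4}


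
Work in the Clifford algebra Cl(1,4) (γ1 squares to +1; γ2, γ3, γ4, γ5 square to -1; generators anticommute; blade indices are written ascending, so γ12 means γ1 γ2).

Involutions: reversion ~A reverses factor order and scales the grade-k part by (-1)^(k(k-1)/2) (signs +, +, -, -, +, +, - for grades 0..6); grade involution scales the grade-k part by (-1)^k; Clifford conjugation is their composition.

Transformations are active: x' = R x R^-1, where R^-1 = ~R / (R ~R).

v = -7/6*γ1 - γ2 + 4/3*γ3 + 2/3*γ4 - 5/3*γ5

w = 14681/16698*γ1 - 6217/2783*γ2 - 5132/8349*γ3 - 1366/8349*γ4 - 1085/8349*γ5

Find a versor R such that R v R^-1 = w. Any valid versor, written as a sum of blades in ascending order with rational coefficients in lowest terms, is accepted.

R = v + w = -800/2783*γ1 - 9000/2783*γ2 + 2000/2783*γ3 + 1400/2783*γ4 - 5000/2783*γ5 works: the equal norms (-167/36) guarantee its sandwich swaps v into w.
Answer: -800/2783*γ1 - 9000/2783*γ2 + 2000/2783*γ3 + 1400/2783*γ4 - 5000/2783*γ5


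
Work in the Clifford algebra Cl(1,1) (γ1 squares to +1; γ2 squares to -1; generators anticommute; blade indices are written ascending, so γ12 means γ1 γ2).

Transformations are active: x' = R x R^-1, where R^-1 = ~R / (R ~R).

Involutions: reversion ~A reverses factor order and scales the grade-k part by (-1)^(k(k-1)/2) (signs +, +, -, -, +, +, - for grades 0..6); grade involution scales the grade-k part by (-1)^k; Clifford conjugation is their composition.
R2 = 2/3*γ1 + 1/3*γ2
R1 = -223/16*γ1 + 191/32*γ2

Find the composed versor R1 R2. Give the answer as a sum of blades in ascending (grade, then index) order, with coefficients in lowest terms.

Distribute over the terms of R1 (each basis-blade product reordered to ascending indices, repeated generators contracted through their squares):
(-223/16*γ1) R2 = -223/24 - 223/48*γ12
(191/32*γ2) R2 = -191/96 - 191/48*γ12
Summing the partial products and collecting blades:
Answer: -361/32 - 69/8*γ12


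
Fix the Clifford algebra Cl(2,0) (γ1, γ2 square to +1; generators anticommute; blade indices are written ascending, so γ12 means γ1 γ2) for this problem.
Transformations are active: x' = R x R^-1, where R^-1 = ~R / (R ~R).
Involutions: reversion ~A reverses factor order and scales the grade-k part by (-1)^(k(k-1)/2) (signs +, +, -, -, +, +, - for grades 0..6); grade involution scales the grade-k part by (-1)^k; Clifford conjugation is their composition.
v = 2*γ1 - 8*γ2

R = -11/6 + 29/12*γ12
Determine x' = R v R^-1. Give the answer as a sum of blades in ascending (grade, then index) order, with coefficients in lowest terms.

~R = -11/6 - 29/12*γ12, and R ~R = 1325/144, so R^-1 = ~R / (1325/144).
R v = -23*γ1 + 59/6*γ2
Answer: 9494/1325*γ1 + 5408/1325*γ2


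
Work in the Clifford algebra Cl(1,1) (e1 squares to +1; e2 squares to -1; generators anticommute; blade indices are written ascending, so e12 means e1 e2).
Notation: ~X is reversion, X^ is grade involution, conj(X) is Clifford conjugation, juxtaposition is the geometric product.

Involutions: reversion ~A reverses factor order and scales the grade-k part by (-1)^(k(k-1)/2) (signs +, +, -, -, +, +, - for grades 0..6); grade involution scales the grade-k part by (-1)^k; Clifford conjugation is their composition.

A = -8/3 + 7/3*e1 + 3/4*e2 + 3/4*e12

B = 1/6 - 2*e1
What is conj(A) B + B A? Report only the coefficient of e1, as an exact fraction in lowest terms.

first term: 38/9 + 89/18*e1 - 13/8*e2 - 13/8*e12
second term: -46/9 + 103/18*e1 - 11/8*e2 - 11/8*e12
Answer: 32/3


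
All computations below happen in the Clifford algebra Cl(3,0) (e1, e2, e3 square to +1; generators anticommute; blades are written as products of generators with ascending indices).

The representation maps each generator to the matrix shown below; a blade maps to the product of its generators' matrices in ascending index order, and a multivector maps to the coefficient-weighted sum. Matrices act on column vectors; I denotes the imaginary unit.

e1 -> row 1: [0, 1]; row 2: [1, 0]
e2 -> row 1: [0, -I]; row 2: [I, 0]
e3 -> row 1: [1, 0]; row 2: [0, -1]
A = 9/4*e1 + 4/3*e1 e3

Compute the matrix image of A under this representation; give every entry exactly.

Bivector images (products of the table entries): rho(e1 e3) = rho(e1)rho(e3) = row 1: [0, -1]; row 2: [1, 0].
M = (9/4)*rho(e1) + (4/3)*rho(e1 e3), summed entrywise:
Answer: row 1: [0, 11/12]; row 2: [43/12, 0]


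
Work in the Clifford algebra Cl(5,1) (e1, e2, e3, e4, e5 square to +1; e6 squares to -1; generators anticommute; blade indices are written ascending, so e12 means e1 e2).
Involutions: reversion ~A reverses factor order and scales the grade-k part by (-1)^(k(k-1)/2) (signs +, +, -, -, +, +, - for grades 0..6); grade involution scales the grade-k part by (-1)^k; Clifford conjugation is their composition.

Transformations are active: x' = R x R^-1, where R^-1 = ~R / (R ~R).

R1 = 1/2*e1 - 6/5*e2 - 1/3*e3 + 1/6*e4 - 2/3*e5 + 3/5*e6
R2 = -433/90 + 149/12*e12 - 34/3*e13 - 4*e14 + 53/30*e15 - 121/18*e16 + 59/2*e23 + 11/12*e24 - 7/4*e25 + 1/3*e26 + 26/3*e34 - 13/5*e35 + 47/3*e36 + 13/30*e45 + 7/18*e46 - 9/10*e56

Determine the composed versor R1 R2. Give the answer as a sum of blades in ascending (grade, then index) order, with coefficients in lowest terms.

Distribute over the terms of R1 (each basis-blade product reordered to ascending indices, repeated generators contracted through their squares):
(1/2*e1) R2 = -433/180*e1 + 149/24*e2 - 17/3*e3 - 2*e4 + 53/60*e5 - 121/36*e6 + 59/4*e123 + 11/24*e124 - 7/8*e125 + 1/6*e126 + 13/3*e134 - 13/10*e135 + 47/6*e136 + 13/60*e145 + 7/36*e146 - 9/20*e156
(-6/5*e2) R2 = 149/10*e1 + 433/75*e2 - 177/5*e3 - 11/10*e4 + 21/10*e5 - 2/5*e6 - 68/5*e123 - 24/5*e124 + 53/25*e125 - 121/15*e126 - 52/5*e234 + 78/25*e235 - 94/5*e236 - 13/25*e245 - 7/15*e246 + 27/25*e256
(-1/3*e3) R2 = -34/9*e1 + 59/6*e2 + 433/270*e3 - 26/9*e4 + 13/15*e5 - 47/9*e6 - 149/36*e123 - 4/3*e134 + 53/90*e135 - 121/54*e136 + 11/36*e234 - 7/12*e235 + 1/9*e236 - 13/90*e345 - 7/54*e346 + 3/10*e356
(1/6*e4) R2 = 2/3*e1 - 11/72*e2 - 13/9*e3 - 433/540*e4 + 13/180*e5 + 7/108*e6 + 149/72*e124 - 17/9*e134 - 53/180*e145 + 121/108*e146 + 59/12*e234 + 7/24*e245 - 1/18*e246 + 13/30*e345 - 47/18*e346 - 3/20*e456
(-2/3*e5) R2 = 53/45*e1 - 7/6*e2 - 26/15*e3 + 13/45*e4 + 433/135*e5 + 3/5*e6 - 149/18*e125 + 68/9*e135 + 8/3*e145 - 121/27*e156 - 59/3*e235 - 11/18*e245 + 2/9*e256 - 52/9*e345 + 94/9*e356 + 7/27*e456
(3/5*e6) R2 = -121/30*e1 + 1/5*e2 + 47/5*e3 + 7/30*e4 - 27/50*e5 - 433/150*e6 + 149/20*e126 - 34/5*e136 - 12/5*e146 + 53/50*e156 + 177/10*e236 + 11/20*e246 - 21/20*e256 + 26/5*e346 - 39/25*e356 + 13/50*e456
Summing the partial products and collecting blades:
Answer: 235/36*e1 + 9313/450*e2 - 1795/54*e3 - 677/108*e4 + 4448/675*e5 - 15127/1350*e6 - 269/90*e123 - 409/180*e124 - 12659/1800*e125 - 9/20*e126 + 10/9*e134 + 308/45*e135 - 163/135*e136 + 233/90*e145 - 293/270*e146 - 10453/2700*e156 - 233/45*e234 - 1713/100*e235 - 89/90*e236 - 1511/1800*e245 + 1/36*e246 + 227/900*e256 - 247/45*e345 + 332/135*e346 + 4133/450*e356 + 997/2700*e456


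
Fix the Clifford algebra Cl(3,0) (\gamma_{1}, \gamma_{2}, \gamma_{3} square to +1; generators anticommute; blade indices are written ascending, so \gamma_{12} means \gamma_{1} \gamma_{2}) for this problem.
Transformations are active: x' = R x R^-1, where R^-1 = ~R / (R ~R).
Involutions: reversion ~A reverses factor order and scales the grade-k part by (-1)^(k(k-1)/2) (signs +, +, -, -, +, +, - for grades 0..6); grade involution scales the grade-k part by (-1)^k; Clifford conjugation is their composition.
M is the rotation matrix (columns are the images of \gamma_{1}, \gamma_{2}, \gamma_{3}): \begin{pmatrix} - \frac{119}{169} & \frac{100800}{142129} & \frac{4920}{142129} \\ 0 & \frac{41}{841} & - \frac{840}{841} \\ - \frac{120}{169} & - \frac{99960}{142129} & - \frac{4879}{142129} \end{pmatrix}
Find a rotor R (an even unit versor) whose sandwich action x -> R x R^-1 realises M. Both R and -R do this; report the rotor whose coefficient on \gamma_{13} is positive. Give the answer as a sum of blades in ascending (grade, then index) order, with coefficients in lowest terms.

Method: write R = a + b12*\gamma_{12} + b13*\gamma_{13} + b23*\gamma_{23} with a^2 + b12^2 + b13^2 + b23^2 = 1 (so R^-1 = ~R). Expanding the columns R e_j ~R gives tr M = 4a^2 - 1 and, from the antisymmetric part, M21 - M12 = -4a*b12, M13 - M31 = 4a*b13, M32 - M23 = -4a*b23.
Here tr M = -\frac{98029}{142129}, so a^2 = (1 + tr M)/4 = \frac{11025}{142129} and a = ±\frac{105}{377}. Taking a = \frac{105}{377}: M21 - M12 = -\frac{100800}{142129}, M13 - M31 = \frac{105840}{142129}, M32 - M23 = \frac{42000}{142129}, giving b12 = \frac{240}{377}, b13 = \frac{252}{377}, b23 = -\frac{100}{377}, i.e. R = \frac{105}{377} + \frac{240}{377} \gamma_{12} + \frac{252}{377} \gamma_{13} - \frac{100}{377} \gamma_{23}.
Its \gamma_{13} coefficient is already positive.
Answer: \frac{105}{377} + \frac{240}{377} \gamma_{12} + \frac{252}{377} \gamma_{13} - \frac{100}{377} \gamma_{23}. Key observation: the double cover Spin(3) -> SO(3) sends R and -R to the same matrix (trace -\frac{98029}{142129} here), so the stated sign of the \gamma_{13} coefficient is what selects one sheet.


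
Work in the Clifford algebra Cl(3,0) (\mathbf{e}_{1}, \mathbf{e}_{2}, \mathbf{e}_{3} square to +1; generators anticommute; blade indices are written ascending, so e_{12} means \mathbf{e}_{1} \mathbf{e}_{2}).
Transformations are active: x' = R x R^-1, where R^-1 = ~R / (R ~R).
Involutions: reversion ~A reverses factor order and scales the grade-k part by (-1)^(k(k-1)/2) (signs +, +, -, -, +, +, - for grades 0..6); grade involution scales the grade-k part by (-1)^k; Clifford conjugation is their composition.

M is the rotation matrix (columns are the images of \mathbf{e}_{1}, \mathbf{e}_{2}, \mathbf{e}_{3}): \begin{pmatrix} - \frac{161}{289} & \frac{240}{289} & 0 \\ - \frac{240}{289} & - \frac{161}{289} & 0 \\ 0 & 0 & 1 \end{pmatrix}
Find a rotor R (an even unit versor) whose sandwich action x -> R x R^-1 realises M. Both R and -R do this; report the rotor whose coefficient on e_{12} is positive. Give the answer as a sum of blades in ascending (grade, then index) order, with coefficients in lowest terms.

Method: write R = a + b12*e_{12} + b13*e_{13} + b23*e_{23} with a^2 + b12^2 + b13^2 + b23^2 = 1 (so R^-1 = ~R). Expanding the columns R e_j ~R gives tr M = 4a^2 - 1 and, from the antisymmetric part, M21 - M12 = -4a*b12, M13 - M31 = 4a*b13, M32 - M23 = -4a*b23.
Here tr M = -\frac{33}{289}, so a^2 = (1 + tr M)/4 = \frac{64}{289} and a = ±\frac{8}{17}. Taking a = \frac{8}{17}: M21 - M12 = -\frac{480}{289}, M13 - M31 = 0, M32 - M23 = 0, giving b12 = \frac{15}{17}, b13 = 0, b23 = 0, i.e. R = \frac{8}{17} + \frac{15}{17} e_{12}.
Its e_{12} coefficient is already positive.
Answer: \frac{8}{17} + \frac{15}{17} e_{12}. Why the constraint matters: R and -R act identically through the sandwich — M has trace -\frac{33}{289} either way — so only the sign condition on e_{12} picks one of the two preimages.


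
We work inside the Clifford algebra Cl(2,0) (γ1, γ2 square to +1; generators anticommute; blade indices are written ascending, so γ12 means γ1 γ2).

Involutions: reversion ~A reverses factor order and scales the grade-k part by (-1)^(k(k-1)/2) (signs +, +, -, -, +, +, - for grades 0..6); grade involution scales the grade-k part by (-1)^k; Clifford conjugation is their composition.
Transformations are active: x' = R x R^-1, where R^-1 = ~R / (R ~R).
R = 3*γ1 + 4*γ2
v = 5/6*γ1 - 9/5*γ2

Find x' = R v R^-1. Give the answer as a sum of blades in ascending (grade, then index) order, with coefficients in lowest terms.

~R = 3*γ1 + 4*γ2, and R ~R = 25, so R^-1 = ~R / (25).
R v = -47/10 - 131/15*γ12
Answer: -1471/750*γ1 + 37/125*γ2


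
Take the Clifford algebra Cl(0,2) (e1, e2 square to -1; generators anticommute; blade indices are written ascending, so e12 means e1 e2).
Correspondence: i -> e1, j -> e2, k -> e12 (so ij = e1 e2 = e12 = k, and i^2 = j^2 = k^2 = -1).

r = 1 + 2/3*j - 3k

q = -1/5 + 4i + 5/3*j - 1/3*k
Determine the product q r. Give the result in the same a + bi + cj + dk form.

In blades: q = -1/5 + 4*e1 + 5/3*e2 - 1/3*e12, r = 1 + 2/3*e2 - 3*e12.
Distribute q over r term by term (generator squares from the signature, products reordered to ascending indices): (-1/5)*r = -1/5 - 2/15*e2 + 3/5*e12; (4*e1)*r = 4*e1 + 12*e2 + 8/3*e12; (5/3*e2)*r = -10/9 - 5*e1 + 5/3*e2; (-1/3*e12)*r = -1 + 2/9*e1 - 1/3*e12.
Sum: -104/45 - 7/9*e1 + 203/15*e2 + 44/15*e12; translating back through the correspondence:
Answer: -104/45 - 7/9*i + 203/15*j + 44/15*k


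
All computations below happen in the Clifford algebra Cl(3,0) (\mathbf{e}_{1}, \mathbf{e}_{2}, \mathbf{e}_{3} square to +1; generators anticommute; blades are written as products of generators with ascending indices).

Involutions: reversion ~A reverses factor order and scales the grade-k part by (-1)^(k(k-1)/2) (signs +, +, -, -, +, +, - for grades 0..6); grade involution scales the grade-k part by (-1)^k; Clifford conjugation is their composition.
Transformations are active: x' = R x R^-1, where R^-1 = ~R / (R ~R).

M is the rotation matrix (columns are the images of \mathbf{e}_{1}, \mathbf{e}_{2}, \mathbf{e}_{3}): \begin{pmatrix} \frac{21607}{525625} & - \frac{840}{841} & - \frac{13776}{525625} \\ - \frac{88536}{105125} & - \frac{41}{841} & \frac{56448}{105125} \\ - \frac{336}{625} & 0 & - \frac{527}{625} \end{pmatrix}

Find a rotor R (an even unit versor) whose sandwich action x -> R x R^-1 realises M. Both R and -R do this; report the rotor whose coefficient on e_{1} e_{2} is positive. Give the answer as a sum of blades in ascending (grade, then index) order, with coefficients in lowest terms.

Method: write R = a + b12*e_{1} e_{2} + b13*e_{1} e_{3} + b23*e_{2} e_{3} with a^2 + b12^2 + b13^2 + b23^2 = 1 (so R^-1 = ~R). Expanding the columns R e_j ~R gives tr M = 4a^2 - 1 and, from the antisymmetric part, M21 - M12 = -4a*b12, M13 - M31 = 4a*b13, M32 - M23 = -4a*b23.
Here tr M = -\frac{17889}{21025}, so a^2 = (1 + tr M)/4 = \frac{784}{21025} and a = ±\frac{28}{145}. Taking a = \frac{28}{145}: M21 - M12 = \frac{16464}{105125}, M13 - M31 = \frac{10752}{21025}, M32 - M23 = -\frac{56448}{105125}, giving b12 = -\frac{147}{725}, b13 = \frac{96}{145}, b23 = \frac{504}{725}, i.e. R = \frac{28}{145} - \frac{147}{725} e_{1} e_{2} + \frac{96}{145} e_{1} e_{3} + \frac{504}{725} e_{2} e_{3}.
Its e_{1} e_{2} coefficient is negative, so report the other preimage -R.
Answer: -\frac{28}{145} + \frac{147}{725} e_{1} e_{2} - \frac{96}{145} e_{1} e_{3} - \frac{504}{725} e_{2} e_{3}. Uniqueness: Spin(3) -> SO(3) maps R and -R to the same rotation of trace -\frac{17889}{21025}; fixing the sign of the e_{1} e_{2} coefficient removes the ambiguity.
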